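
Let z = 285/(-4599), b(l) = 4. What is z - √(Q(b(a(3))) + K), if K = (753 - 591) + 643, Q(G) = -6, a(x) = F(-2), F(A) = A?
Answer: -95/1533 - √799 ≈ -28.329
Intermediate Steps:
a(x) = -2
z = -95/1533 (z = 285*(-1/4599) = -95/1533 ≈ -0.061970)
K = 805 (K = 162 + 643 = 805)
z - √(Q(b(a(3))) + K) = -95/1533 - √(-6 + 805) = -95/1533 - √799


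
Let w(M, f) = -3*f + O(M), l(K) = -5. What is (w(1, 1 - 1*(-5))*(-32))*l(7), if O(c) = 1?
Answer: -2720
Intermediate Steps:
w(M, f) = 1 - 3*f (w(M, f) = -3*f + 1 = 1 - 3*f)
(w(1, 1 - 1*(-5))*(-32))*l(7) = ((1 - 3*(1 - 1*(-5)))*(-32))*(-5) = ((1 - 3*(1 + 5))*(-32))*(-5) = ((1 - 3*6)*(-32))*(-5) = ((1 - 18)*(-32))*(-5) = -17*(-32)*(-5) = 544*(-5) = -2720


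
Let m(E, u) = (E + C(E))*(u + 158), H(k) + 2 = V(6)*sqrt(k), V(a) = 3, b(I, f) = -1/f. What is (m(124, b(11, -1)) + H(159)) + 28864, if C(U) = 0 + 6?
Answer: 49532 + 3*sqrt(159) ≈ 49570.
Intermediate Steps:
C(U) = 6
H(k) = -2 + 3*sqrt(k)
m(E, u) = (6 + E)*(158 + u) (m(E, u) = (E + 6)*(u + 158) = (6 + E)*(158 + u))
(m(124, b(11, -1)) + H(159)) + 28864 = ((948 + 6*(-1/(-1)) + 158*124 + 124*(-1/(-1))) + (-2 + 3*sqrt(159))) + 28864 = ((948 + 6*(-1*(-1)) + 19592 + 124*(-1*(-1))) + (-2 + 3*sqrt(159))) + 28864 = ((948 + 6*1 + 19592 + 124*1) + (-2 + 3*sqrt(159))) + 28864 = ((948 + 6 + 19592 + 124) + (-2 + 3*sqrt(159))) + 28864 = (20670 + (-2 + 3*sqrt(159))) + 28864 = (20668 + 3*sqrt(159)) + 28864 = 49532 + 3*sqrt(159)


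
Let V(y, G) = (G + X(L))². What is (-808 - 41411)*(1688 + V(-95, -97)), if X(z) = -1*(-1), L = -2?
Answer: -460355976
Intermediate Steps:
X(z) = 1
V(y, G) = (1 + G)² (V(y, G) = (G + 1)² = (1 + G)²)
(-808 - 41411)*(1688 + V(-95, -97)) = (-808 - 41411)*(1688 + (1 - 97)²) = -42219*(1688 + (-96)²) = -42219*(1688 + 9216) = -42219*10904 = -460355976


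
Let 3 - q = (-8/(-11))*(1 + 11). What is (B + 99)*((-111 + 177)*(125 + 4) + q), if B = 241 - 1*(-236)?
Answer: 53908416/11 ≈ 4.9008e+6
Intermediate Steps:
B = 477 (B = 241 + 236 = 477)
q = -63/11 (q = 3 - (-8/(-11))*(1 + 11) = 3 - (-8*(-1/11))*12 = 3 - 8*12/11 = 3 - 1*96/11 = 3 - 96/11 = -63/11 ≈ -5.7273)
(B + 99)*((-111 + 177)*(125 + 4) + q) = (477 + 99)*((-111 + 177)*(125 + 4) - 63/11) = 576*(66*129 - 63/11) = 576*(8514 - 63/11) = 576*(93591/11) = 53908416/11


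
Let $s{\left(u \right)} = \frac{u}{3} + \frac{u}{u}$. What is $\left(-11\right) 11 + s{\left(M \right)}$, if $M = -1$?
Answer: $- \frac{361}{3} \approx -120.33$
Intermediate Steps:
$s{\left(u \right)} = 1 + \frac{u}{3}$ ($s{\left(u \right)} = u \frac{1}{3} + 1 = \frac{u}{3} + 1 = 1 + \frac{u}{3}$)
$\left(-11\right) 11 + s{\left(M \right)} = \left(-11\right) 11 + \left(1 + \frac{1}{3} \left(-1\right)\right) = -121 + \left(1 - \frac{1}{3}\right) = -121 + \frac{2}{3} = - \frac{361}{3}$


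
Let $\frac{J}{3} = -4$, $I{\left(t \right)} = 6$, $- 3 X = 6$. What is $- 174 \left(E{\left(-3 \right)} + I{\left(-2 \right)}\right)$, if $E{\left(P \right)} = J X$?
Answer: $-5220$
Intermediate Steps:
$X = -2$ ($X = \left(- \frac{1}{3}\right) 6 = -2$)
$J = -12$ ($J = 3 \left(-4\right) = -12$)
$E{\left(P \right)} = 24$ ($E{\left(P \right)} = \left(-12\right) \left(-2\right) = 24$)
$- 174 \left(E{\left(-3 \right)} + I{\left(-2 \right)}\right) = - 174 \left(24 + 6\right) = \left(-174\right) 30 = -5220$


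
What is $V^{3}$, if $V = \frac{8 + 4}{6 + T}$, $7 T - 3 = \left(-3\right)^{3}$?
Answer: $\frac{2744}{27} \approx 101.63$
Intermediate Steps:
$T = - \frac{24}{7}$ ($T = \frac{3}{7} + \frac{\left(-3\right)^{3}}{7} = \frac{3}{7} + \frac{1}{7} \left(-27\right) = \frac{3}{7} - \frac{27}{7} = - \frac{24}{7} \approx -3.4286$)
$V = \frac{14}{3}$ ($V = \frac{8 + 4}{6 - \frac{24}{7}} = \frac{12}{\frac{18}{7}} = 12 \cdot \frac{7}{18} = \frac{14}{3} \approx 4.6667$)
$V^{3} = \left(\frac{14}{3}\right)^{3} = \frac{2744}{27}$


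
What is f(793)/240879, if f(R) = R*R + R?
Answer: 629642/240879 ≈ 2.6139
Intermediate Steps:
f(R) = R + R² (f(R) = R² + R = R + R²)
f(793)/240879 = (793*(1 + 793))/240879 = (793*794)*(1/240879) = 629642*(1/240879) = 629642/240879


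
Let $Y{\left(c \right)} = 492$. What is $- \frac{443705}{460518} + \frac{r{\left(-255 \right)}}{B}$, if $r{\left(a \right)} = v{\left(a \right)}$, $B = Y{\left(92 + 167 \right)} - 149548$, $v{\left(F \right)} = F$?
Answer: $- \frac{1941748835}{2018910912} \approx -0.96178$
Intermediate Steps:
$B = -149056$ ($B = 492 - 149548 = -149056$)
$r{\left(a \right)} = a$
$- \frac{443705}{460518} + \frac{r{\left(-255 \right)}}{B} = - \frac{443705}{460518} - \frac{255}{-149056} = \left(-443705\right) \frac{1}{460518} - - \frac{15}{8768} = - \frac{443705}{460518} + \frac{15}{8768} = - \frac{1941748835}{2018910912}$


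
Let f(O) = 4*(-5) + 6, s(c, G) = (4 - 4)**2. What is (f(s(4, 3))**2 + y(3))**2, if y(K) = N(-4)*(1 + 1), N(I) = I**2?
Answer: 51984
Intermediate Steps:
s(c, G) = 0 (s(c, G) = 0**2 = 0)
y(K) = 32 (y(K) = (-4)**2*(1 + 1) = 16*2 = 32)
f(O) = -14 (f(O) = -20 + 6 = -14)
(f(s(4, 3))**2 + y(3))**2 = ((-14)**2 + 32)**2 = (196 + 32)**2 = 228**2 = 51984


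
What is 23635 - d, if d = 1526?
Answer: 22109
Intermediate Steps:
23635 - d = 23635 - 1*1526 = 23635 - 1526 = 22109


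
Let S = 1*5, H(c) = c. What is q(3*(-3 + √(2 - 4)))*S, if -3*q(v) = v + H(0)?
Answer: 15 - 5*I*√2 ≈ 15.0 - 7.0711*I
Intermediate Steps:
S = 5
q(v) = -v/3 (q(v) = -(v + 0)/3 = -v/3)
q(3*(-3 + √(2 - 4)))*S = -(-3 + √(2 - 4))*5 = -(-3 + √(-2))*5 = -(-3 + I*√2)*5 = -(-9 + 3*I*√2)/3*5 = (3 - I*√2)*5 = 15 - 5*I*√2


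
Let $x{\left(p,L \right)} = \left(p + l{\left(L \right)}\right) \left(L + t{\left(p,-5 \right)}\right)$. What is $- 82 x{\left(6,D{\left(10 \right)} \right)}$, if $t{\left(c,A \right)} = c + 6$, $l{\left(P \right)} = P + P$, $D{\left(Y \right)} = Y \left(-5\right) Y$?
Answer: $-39775904$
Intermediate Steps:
$D{\left(Y \right)} = - 5 Y^{2}$ ($D{\left(Y \right)} = - 5 Y Y = - 5 Y^{2}$)
$l{\left(P \right)} = 2 P$
$t{\left(c,A \right)} = 6 + c$
$x{\left(p,L \right)} = \left(p + 2 L\right) \left(6 + L + p\right)$ ($x{\left(p,L \right)} = \left(p + 2 L\right) \left(L + \left(6 + p\right)\right) = \left(p + 2 L\right) \left(6 + L + p\right)$)
$- 82 x{\left(6,D{\left(10 \right)} \right)} = - 82 \left(2 \left(- 5 \cdot 10^{2}\right)^{2} + - 5 \cdot 10^{2} \cdot 6 + 6 \left(6 + 6\right) + 2 \left(- 5 \cdot 10^{2}\right) \left(6 + 6\right)\right) = - 82 \left(2 \left(\left(-5\right) 100\right)^{2} + \left(-5\right) 100 \cdot 6 + 6 \cdot 12 + 2 \left(\left(-5\right) 100\right) 12\right) = - 82 \left(2 \left(-500\right)^{2} - 3000 + 72 + 2 \left(-500\right) 12\right) = - 82 \left(2 \cdot 250000 - 3000 + 72 - 12000\right) = - 82 \left(500000 - 3000 + 72 - 12000\right) = \left(-82\right) 485072 = -39775904$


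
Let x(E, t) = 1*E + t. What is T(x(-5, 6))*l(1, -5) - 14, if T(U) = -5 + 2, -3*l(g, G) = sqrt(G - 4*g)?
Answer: -14 + 3*I ≈ -14.0 + 3.0*I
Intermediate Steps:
l(g, G) = -sqrt(G - 4*g)/3
x(E, t) = E + t
T(U) = -3
T(x(-5, 6))*l(1, -5) - 14 = -(-1)*sqrt(-5 - 4*1) - 14 = -(-1)*sqrt(-5 - 4) - 14 = -(-1)*sqrt(-9) - 14 = -(-1)*3*I - 14 = -(-3)*I - 14 = 3*I - 14 = -14 + 3*I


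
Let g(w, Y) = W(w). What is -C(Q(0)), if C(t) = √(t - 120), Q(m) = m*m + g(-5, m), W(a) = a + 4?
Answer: -11*I ≈ -11.0*I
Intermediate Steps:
W(a) = 4 + a
g(w, Y) = 4 + w
Q(m) = -1 + m² (Q(m) = m*m + (4 - 5) = m² - 1 = -1 + m²)
C(t) = √(-120 + t)
-C(Q(0)) = -√(-120 + (-1 + 0²)) = -√(-120 + (-1 + 0)) = -√(-120 - 1) = -√(-121) = -11*I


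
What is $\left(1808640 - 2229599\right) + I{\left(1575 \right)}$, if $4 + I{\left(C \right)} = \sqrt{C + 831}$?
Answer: $-420963 + \sqrt{2406} \approx -4.2091 \cdot 10^{5}$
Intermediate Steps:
$I{\left(C \right)} = -4 + \sqrt{831 + C}$ ($I{\left(C \right)} = -4 + \sqrt{C + 831} = -4 + \sqrt{831 + C}$)
$\left(1808640 - 2229599\right) + I{\left(1575 \right)} = \left(1808640 - 2229599\right) - \left(4 - \sqrt{831 + 1575}\right) = \left(1808640 - 2229599\right) - \left(4 - \sqrt{2406}\right) = -420959 - \left(4 - \sqrt{2406}\right) = -420963 + \sqrt{2406}$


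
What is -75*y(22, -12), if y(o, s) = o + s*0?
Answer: -1650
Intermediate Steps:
y(o, s) = o (y(o, s) = o + 0 = o)
-75*y(22, -12) = -75*22 = -1650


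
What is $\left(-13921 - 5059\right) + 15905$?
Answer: $-3075$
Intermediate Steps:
$\left(-13921 - 5059\right) + 15905 = -18980 + 15905 = -3075$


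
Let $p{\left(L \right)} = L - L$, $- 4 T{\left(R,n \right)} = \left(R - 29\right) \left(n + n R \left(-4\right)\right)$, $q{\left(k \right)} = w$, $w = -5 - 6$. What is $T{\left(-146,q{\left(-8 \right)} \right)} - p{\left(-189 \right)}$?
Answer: $- \frac{1126125}{4} \approx -2.8153 \cdot 10^{5}$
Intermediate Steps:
$w = -11$ ($w = -5 - 6 = -11$)
$q{\left(k \right)} = -11$
$T{\left(R,n \right)} = - \frac{\left(-29 + R\right) \left(n - 4 R n\right)}{4}$ ($T{\left(R,n \right)} = - \frac{\left(R - 29\right) \left(n + n R \left(-4\right)\right)}{4} = - \frac{\left(-29 + R\right) \left(n + R n \left(-4\right)\right)}{4} = - \frac{\left(-29 + R\right) \left(n - 4 R n\right)}{4}$)
$p{\left(L \right)} = 0$
$T{\left(-146,q{\left(-8 \right)} \right)} - p{\left(-189 \right)} = \frac{1}{4} \left(-11\right) \left(29 - -17082 + 4 \left(-146\right)^{2}\right) - 0 = \frac{1}{4} \left(-11\right) \left(29 + 17082 + 4 \cdot 21316\right) + 0 = \frac{1}{4} \left(-11\right) \left(29 + 17082 + 85264\right) + 0 = \frac{1}{4} \left(-11\right) 102375 + 0 = - \frac{1126125}{4} + 0 = - \frac{1126125}{4}$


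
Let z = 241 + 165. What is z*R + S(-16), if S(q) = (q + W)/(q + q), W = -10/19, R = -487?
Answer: -60107331/304 ≈ -1.9772e+5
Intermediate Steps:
z = 406
W = -10/19 (W = -10*1/19 = -10/19 ≈ -0.52632)
S(q) = (-10/19 + q)/(2*q) (S(q) = (q - 10/19)/(q + q) = (-10/19 + q)/((2*q)) = (-10/19 + q)*(1/(2*q)) = (-10/19 + q)/(2*q))
z*R + S(-16) = 406*(-487) + (1/38)*(-10 + 19*(-16))/(-16) = -197722 + (1/38)*(-1/16)*(-10 - 304) = -197722 + (1/38)*(-1/16)*(-314) = -197722 + 157/304 = -60107331/304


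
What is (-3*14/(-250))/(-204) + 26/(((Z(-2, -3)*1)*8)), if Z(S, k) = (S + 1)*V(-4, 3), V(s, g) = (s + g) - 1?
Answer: 27611/17000 ≈ 1.6242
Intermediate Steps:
V(s, g) = -1 + g + s (V(s, g) = (g + s) - 1 = -1 + g + s)
Z(S, k) = -2 - 2*S (Z(S, k) = (S + 1)*(-1 + 3 - 4) = (1 + S)*(-2) = -2 - 2*S)
(-3*14/(-250))/(-204) + 26/(((Z(-2, -3)*1)*8)) = (-3*14/(-250))/(-204) + 26/((((-2 - 2*(-2))*1)*8)) = -42*(-1/250)*(-1/204) + 26/((((-2 + 4)*1)*8)) = (21/125)*(-1/204) + 26/(((2*1)*8)) = -7/8500 + 26/((2*8)) = -7/8500 + 26/16 = -7/8500 + 26*(1/16) = -7/8500 + 13/8 = 27611/17000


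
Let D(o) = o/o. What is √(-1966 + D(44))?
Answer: I*√1965 ≈ 44.328*I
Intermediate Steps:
D(o) = 1
√(-1966 + D(44)) = √(-1966 + 1) = √(-1965) = I*√1965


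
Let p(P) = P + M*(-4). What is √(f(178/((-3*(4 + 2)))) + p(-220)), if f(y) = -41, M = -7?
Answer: I*√233 ≈ 15.264*I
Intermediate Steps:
p(P) = 28 + P (p(P) = P - 7*(-4) = P + 28 = 28 + P)
√(f(178/((-3*(4 + 2)))) + p(-220)) = √(-41 + (28 - 220)) = √(-41 - 192) = √(-233) = I*√233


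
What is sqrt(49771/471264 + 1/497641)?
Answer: 5*sqrt(14521825440027156426)/58630072056 ≈ 0.32498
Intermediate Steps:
sqrt(49771/471264 + 1/497641) = sqrt(24768561475/234520288224) = 5*sqrt(14521825440027156426)/58630072056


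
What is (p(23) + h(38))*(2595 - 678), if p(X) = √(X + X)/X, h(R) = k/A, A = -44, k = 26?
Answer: -24921/22 + 1917*√46/23 ≈ -567.48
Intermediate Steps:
h(R) = -13/22 (h(R) = 26/(-44) = 26*(-1/44) = -13/22)
p(X) = √2/√X (p(X) = √(2*X)/X = (√2*√X)/X = √2/√X)
(p(23) + h(38))*(2595 - 678) = (√2/√23 - 13/22)*(2595 - 678) = (√2*(√23/23) - 13/22)*1917 = (√46/23 - 13/22)*1917 = (-13/22 + √46/23)*1917 = -24921/22 + 1917*√46/23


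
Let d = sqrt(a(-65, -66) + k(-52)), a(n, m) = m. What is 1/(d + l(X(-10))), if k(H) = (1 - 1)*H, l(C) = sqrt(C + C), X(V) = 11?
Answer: 1/(sqrt(22) + I*sqrt(66)) ≈ 0.0533 - 0.092319*I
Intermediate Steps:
l(C) = sqrt(2)*sqrt(C) (l(C) = sqrt(2*C) = sqrt(2)*sqrt(C))
k(H) = 0 (k(H) = 0*H = 0)
d = I*sqrt(66) (d = sqrt(-66 + 0) = sqrt(-66) = I*sqrt(66) ≈ 8.124*I)
1/(d + l(X(-10))) = 1/(I*sqrt(66) + sqrt(2)*sqrt(11)) = 1/(I*sqrt(66) + sqrt(22)) = 1/(sqrt(22) + I*sqrt(66))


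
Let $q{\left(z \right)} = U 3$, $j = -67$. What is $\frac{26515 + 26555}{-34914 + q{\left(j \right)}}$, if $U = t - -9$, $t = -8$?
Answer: $- \frac{17690}{11637} \approx -1.5202$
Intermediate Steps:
$U = 1$ ($U = -8 - -9 = -8 + 9 = 1$)
$q{\left(z \right)} = 3$ ($q{\left(z \right)} = 1 \cdot 3 = 3$)
$\frac{26515 + 26555}{-34914 + q{\left(j \right)}} = \frac{26515 + 26555}{-34914 + 3} = \frac{53070}{-34911} = 53070 \left(- \frac{1}{34911}\right) = - \frac{17690}{11637}$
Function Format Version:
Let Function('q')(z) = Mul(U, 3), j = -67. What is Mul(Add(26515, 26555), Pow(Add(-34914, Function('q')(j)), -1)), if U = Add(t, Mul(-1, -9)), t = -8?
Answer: Rational(-17690, 11637) ≈ -1.5202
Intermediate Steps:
U = 1 (U = Add(-8, Mul(-1, -9)) = Add(-8, 9) = 1)
Function('q')(z) = 3 (Function('q')(z) = Mul(1, 3) = 3)
Mul(Add(26515, 26555), Pow(Add(-34914, Function('q')(j)), -1)) = Mul(Add(26515, 26555), Pow(Add(-34914, 3), -1)) = Mul(53070, Pow(-34911, -1)) = Mul(53070, Rational(-1, 34911)) = Rational(-17690, 11637)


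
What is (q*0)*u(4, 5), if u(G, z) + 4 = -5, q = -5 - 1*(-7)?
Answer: 0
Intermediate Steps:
q = 2 (q = -5 + 7 = 2)
u(G, z) = -9 (u(G, z) = -4 - 5 = -9)
(q*0)*u(4, 5) = (2*0)*(-9) = 0*(-9) = 0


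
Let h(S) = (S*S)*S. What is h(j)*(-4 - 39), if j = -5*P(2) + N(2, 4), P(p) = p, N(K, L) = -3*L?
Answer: 457864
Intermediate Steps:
j = -22 (j = -5*2 - 3*4 = -10 - 12 = -22)
h(S) = S³ (h(S) = S²*S = S³)
h(j)*(-4 - 39) = (-22)³*(-4 - 39) = -10648*(-43) = 457864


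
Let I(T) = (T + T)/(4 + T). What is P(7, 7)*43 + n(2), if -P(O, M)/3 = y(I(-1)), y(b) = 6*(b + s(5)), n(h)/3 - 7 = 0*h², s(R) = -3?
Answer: 2859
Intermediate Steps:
I(T) = 2*T/(4 + T) (I(T) = (2*T)/(4 + T) = 2*T/(4 + T))
n(h) = 21 (n(h) = 21 + 3*(0*h²) = 21 + 3*0 = 21 + 0 = 21)
y(b) = -18 + 6*b (y(b) = 6*(b - 3) = 6*(-3 + b) = -18 + 6*b)
P(O, M) = 66 (P(O, M) = -3*(-18 + 6*(2*(-1)/(4 - 1))) = -3*(-18 + 6*(2*(-1)/3)) = -3*(-18 + 6*(2*(-1)*(⅓))) = -3*(-18 + 6*(-⅔)) = -3*(-18 - 4) = -3*(-22) = 66)
P(7, 7)*43 + n(2) = 66*43 + 21 = 2838 + 21 = 2859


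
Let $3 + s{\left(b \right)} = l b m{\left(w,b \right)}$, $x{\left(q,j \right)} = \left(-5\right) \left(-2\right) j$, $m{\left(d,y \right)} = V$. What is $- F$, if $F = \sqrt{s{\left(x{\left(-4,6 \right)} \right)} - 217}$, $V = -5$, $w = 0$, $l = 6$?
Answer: $- 2 i \sqrt{505} \approx - 44.944 i$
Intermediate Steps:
$m{\left(d,y \right)} = -5$
$x{\left(q,j \right)} = 10 j$
$s{\left(b \right)} = -3 - 30 b$ ($s{\left(b \right)} = -3 + 6 b \left(-5\right) = -3 - 30 b$)
$F = 2 i \sqrt{505}$ ($F = \sqrt{\left(-3 - 30 \cdot 10 \cdot 6\right) - 217} = \sqrt{\left(-3 - 1800\right) - 217} = \sqrt{-1803 - 217} = \sqrt{-2020} = 2 i \sqrt{505} \approx 44.944 i$)
$- F = - 2 i \sqrt{505}$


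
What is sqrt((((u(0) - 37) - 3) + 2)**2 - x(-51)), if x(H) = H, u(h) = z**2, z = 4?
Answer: sqrt(535) ≈ 23.130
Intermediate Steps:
u(h) = 16 (u(h) = 4**2 = 16)
sqrt((((u(0) - 37) - 3) + 2)**2 - x(-51)) = sqrt((((16 - 37) - 3) + 2)**2 - 1*(-51)) = sqrt(((-21 - 3) + 2)**2 + 51) = sqrt((-24 + 2)**2 + 51) = sqrt((-22)**2 + 51) = sqrt(484 + 51) = sqrt(535)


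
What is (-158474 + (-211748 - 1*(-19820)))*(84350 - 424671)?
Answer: 119249159042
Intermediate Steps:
(-158474 + (-211748 - 1*(-19820)))*(84350 - 424671) = (-158474 + (-211748 + 19820))*(-340321) = (-158474 - 191928)*(-340321) = -350402*(-340321) = 119249159042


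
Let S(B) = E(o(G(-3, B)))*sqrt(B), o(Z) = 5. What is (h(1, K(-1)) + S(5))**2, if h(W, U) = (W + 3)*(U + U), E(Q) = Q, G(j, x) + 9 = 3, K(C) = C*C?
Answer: 189 + 80*sqrt(5) ≈ 367.89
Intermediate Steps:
K(C) = C**2
G(j, x) = -6 (G(j, x) = -9 + 3 = -6)
h(W, U) = 2*U*(3 + W) (h(W, U) = (3 + W)*(2*U) = 2*U*(3 + W))
S(B) = 5*sqrt(B)
(h(1, K(-1)) + S(5))**2 = (2*(-1)**2*(3 + 1) + 5*sqrt(5))**2 = (2*1*4 + 5*sqrt(5))**2 = (8 + 5*sqrt(5))**2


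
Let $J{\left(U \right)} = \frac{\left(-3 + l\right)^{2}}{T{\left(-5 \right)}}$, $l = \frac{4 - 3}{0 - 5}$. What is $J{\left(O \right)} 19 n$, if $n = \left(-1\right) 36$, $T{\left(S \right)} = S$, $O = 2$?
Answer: $\frac{175104}{125} \approx 1400.8$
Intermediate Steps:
$n = -36$
$l = - \frac{1}{5}$ ($l = 1 \frac{1}{-5} = 1 \left(- \frac{1}{5}\right) = - \frac{1}{5} \approx -0.2$)
$J{\left(U \right)} = - \frac{256}{125}$ ($J{\left(U \right)} = \frac{\left(-3 - \frac{1}{5}\right)^{2}}{-5} = \left(- \frac{16}{5}\right)^{2} \left(- \frac{1}{5}\right) = \frac{256}{25} \left(- \frac{1}{5}\right) = - \frac{256}{125}$)
$J{\left(O \right)} 19 n = \left(- \frac{256}{125}\right) 19 \left(-36\right) = \left(- \frac{4864}{125}\right) \left(-36\right) = \frac{175104}{125}$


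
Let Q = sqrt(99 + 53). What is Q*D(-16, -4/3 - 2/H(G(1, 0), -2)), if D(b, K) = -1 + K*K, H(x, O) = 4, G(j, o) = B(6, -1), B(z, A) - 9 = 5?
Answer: 85*sqrt(38)/18 ≈ 29.110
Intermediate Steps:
B(z, A) = 14 (B(z, A) = 9 + 5 = 14)
G(j, o) = 14
D(b, K) = -1 + K**2
Q = 2*sqrt(38) (Q = sqrt(152) = 2*sqrt(38) ≈ 12.329)
Q*D(-16, -4/3 - 2/H(G(1, 0), -2)) = (2*sqrt(38))*(-1 + (-4/3 - 2/4)**2) = (2*sqrt(38))*(-1 + (-4*1/3 - 2*1/4)**2) = (2*sqrt(38))*(-1 + (-4/3 - 1/2)**2) = (2*sqrt(38))*(-1 + (-11/6)**2) = (2*sqrt(38))*(-1 + 121/36) = (2*sqrt(38))*(85/36) = 85*sqrt(38)/18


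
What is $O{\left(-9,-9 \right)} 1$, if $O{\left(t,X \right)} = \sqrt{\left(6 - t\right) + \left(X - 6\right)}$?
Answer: $0$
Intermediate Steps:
$O{\left(t,X \right)} = \sqrt{X - t}$ ($O{\left(t,X \right)} = \sqrt{\left(6 - t\right) + \left(X - 6\right)} = \sqrt{\left(6 - t\right) + \left(-6 + X\right)} = \sqrt{X - t}$)
$O{\left(-9,-9 \right)} 1 = \sqrt{-9 - -9} \cdot 1 = \sqrt{-9 + 9} \cdot 1 = \sqrt{0} \cdot 1 = 0 \cdot 1 = 0$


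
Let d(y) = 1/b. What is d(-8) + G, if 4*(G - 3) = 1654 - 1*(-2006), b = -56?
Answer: 51407/56 ≈ 917.98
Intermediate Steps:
d(y) = -1/56 (d(y) = 1/(-56) = -1/56)
G = 918 (G = 3 + (1654 - 1*(-2006))/4 = 3 + (1654 + 2006)/4 = 3 + (¼)*3660 = 3 + 915 = 918)
d(-8) + G = -1/56 + 918 = 51407/56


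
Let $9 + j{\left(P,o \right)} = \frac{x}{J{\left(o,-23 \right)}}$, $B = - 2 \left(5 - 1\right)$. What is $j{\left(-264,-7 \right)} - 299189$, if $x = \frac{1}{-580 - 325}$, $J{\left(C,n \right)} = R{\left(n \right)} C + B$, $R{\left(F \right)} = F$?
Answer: $- \frac{41428451071}{138465} \approx -2.992 \cdot 10^{5}$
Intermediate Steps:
$B = -8$ ($B = \left(-2\right) 4 = -8$)
$J{\left(C,n \right)} = -8 + C n$ ($J{\left(C,n \right)} = n C - 8 = C n - 8 = -8 + C n$)
$x = - \frac{1}{905}$ ($x = \frac{1}{-905} = - \frac{1}{905} \approx -0.001105$)
$j{\left(P,o \right)} = -9 - \frac{1}{905 \left(-8 - 23 o\right)}$ ($j{\left(P,o \right)} = -9 - \frac{1}{905 \left(-8 + o \left(-23\right)\right)} = -9 - \frac{1}{905 \left(-8 - 23 o\right)}$)
$j{\left(-264,-7 \right)} - 299189 = \frac{23 \left(2833 + 8145 \left(-7\right)\right)}{905 \left(-8 - -161\right)} - 299189 = \frac{23 \left(2833 - 57015\right)}{905 \left(-8 + 161\right)} - 299189 = \frac{23}{905} \cdot \frac{1}{153} \left(-54182\right) - 299189 = - \frac{1246186}{138465} - 299189 = - \frac{41428451071}{138465}$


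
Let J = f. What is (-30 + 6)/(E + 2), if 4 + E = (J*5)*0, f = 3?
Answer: 12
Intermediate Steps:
J = 3
E = -4 (E = -4 + (3*5)*0 = -4 + 15*0 = -4 + 0 = -4)
(-30 + 6)/(E + 2) = (-30 + 6)/(-4 + 2) = -24/(-2) = -1/2*(-24) = 12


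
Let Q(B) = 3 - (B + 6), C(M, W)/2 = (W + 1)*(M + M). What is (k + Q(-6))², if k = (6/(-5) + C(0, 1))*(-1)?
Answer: 441/25 ≈ 17.640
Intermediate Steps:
C(M, W) = 4*M*(1 + W) (C(M, W) = 2*((W + 1)*(M + M)) = 2*((1 + W)*(2*M)) = 2*(2*M*(1 + W)) = 4*M*(1 + W))
k = 6/5 (k = (6/(-5) + 4*0*(1 + 1))*(-1) = (6*(-⅕) + 4*0*2)*(-1) = (-6/5 + 0)*(-1) = -6/5*(-1) = 6/5 ≈ 1.2000)
Q(B) = -3 - B (Q(B) = 3 - (6 + B) = 3 + (-6 - B) = -3 - B)
(k + Q(-6))² = (6/5 + (-3 - 1*(-6)))² = (6/5 + (-3 + 6))² = (6/5 + 3)² = (21/5)² = 441/25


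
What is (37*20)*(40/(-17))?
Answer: -29600/17 ≈ -1741.2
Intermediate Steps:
(37*20)*(40/(-17)) = 740*(40*(-1/17)) = 740*(-40/17) = -29600/17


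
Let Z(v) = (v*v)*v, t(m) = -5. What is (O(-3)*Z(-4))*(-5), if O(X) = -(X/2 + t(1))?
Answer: 2080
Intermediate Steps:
O(X) = 5 - X/2 (O(X) = -(X/2 - 5) = -(-5 + X/2) = 5 - X/2)
Z(v) = v**3 (Z(v) = v**2*v = v**3)
(O(-3)*Z(-4))*(-5) = ((5 - 1/2*(-3))*(-4)**3)*(-5) = ((5 + 3/2)*(-64))*(-5) = ((13/2)*(-64))*(-5) = -416*(-5) = 2080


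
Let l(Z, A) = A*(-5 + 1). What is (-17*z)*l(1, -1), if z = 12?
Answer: -816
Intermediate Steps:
l(Z, A) = -4*A (l(Z, A) = A*(-4) = -4*A)
(-17*z)*l(1, -1) = (-17*12)*(-4*(-1)) = -204*4 = -816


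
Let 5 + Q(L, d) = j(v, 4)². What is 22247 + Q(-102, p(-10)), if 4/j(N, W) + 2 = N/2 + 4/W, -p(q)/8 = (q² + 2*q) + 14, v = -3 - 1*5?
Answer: 556066/25 ≈ 22243.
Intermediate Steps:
v = -8 (v = -3 - 5 = -8)
p(q) = -112 - 16*q - 8*q² (p(q) = -8*((q² + 2*q) + 14) = -8*(14 + q² + 2*q) = -112 - 16*q - 8*q²)
j(N, W) = 4/(-2 + N/2 + 4/W) (j(N, W) = 4/(-2 + (N/2 + 4/W)) = 4/(-2 + N/2 + 4/W))
Q(L, d) = -109/25 (Q(L, d) = -5 + (8*4/(8 - 4*4 - 8*4))² = -5 + (8*4/(8 - 16 - 32))² = -5 + (8*4/(-40))² = -5 + (8*4*(-1/40))² = -5 + (-⅘)² = -5 + 16/25 = -109/25)
22247 + Q(-102, p(-10)) = 22247 - 109/25 = 556066/25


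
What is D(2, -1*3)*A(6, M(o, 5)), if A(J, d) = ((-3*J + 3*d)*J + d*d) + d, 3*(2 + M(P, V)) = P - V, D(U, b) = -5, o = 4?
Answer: 6610/9 ≈ 734.44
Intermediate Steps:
M(P, V) = -2 - V/3 + P/3 (M(P, V) = -2 + (P - V)/3 = -2 + (-V/3 + P/3) = -2 - V/3 + P/3)
A(J, d) = d + d² + J*(-3*J + 3*d) (A(J, d) = (J*(-3*J + 3*d) + d²) + d = (d² + J*(-3*J + 3*d)) + d = d + d² + J*(-3*J + 3*d))
D(2, -1*3)*A(6, M(o, 5)) = -5*((-2 - ⅓*5 + (⅓)*4) + (-2 - ⅓*5 + (⅓)*4)² - 3*6² + 3*6*(-2 - ⅓*5 + (⅓)*4)) = -5*((-2 - 5/3 + 4/3) + (-2 - 5/3 + 4/3)² - 3*36 + 3*6*(-2 - 5/3 + 4/3)) = -5*(-7/3 + (-7/3)² - 108 + 3*6*(-7/3)) = -5*(-7/3 + 49/9 - 108 - 42) = -5*(-1322/9) = 6610/9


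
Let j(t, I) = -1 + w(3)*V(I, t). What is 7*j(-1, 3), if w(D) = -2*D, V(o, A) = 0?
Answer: -7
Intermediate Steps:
j(t, I) = -1 (j(t, I) = -1 - 2*3*0 = -1 - 6*0 = -1 + 0 = -1)
7*j(-1, 3) = 7*(-1) = -7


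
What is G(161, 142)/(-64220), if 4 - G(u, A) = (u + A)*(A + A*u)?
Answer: 1742552/16055 ≈ 108.54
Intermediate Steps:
G(u, A) = 4 - (A + u)*(A + A*u) (G(u, A) = 4 - (u + A)*(A + A*u) = 4 - (A + u)*(A + A*u))
G(161, 142)/(-64220) = (4 - 1*142² - 1*142*161 - 1*142*161² - 1*161*142²)/(-64220) = (4 - 1*20164 - 22862 - 1*142*25921 - 1*161*20164)*(-1/64220) = (4 - 20164 - 22862 - 3680782 - 3246404)*(-1/64220) = -6970208*(-1/64220) = 1742552/16055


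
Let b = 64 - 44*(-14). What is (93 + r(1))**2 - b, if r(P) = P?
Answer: 8156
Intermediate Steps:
b = 680 (b = 64 + 616 = 680)
(93 + r(1))**2 - b = (93 + 1)**2 - 1*680 = 94**2 - 680 = 8836 - 680 = 8156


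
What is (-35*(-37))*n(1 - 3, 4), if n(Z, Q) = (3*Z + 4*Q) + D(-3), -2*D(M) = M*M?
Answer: 14245/2 ≈ 7122.5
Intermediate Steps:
D(M) = -M²/2 (D(M) = -M*M/2 = -M²/2)
n(Z, Q) = -9/2 + 3*Z + 4*Q (n(Z, Q) = (3*Z + 4*Q) - ½*(-3)² = (3*Z + 4*Q) - ½*9 = (3*Z + 4*Q) - 9/2 = -9/2 + 3*Z + 4*Q)
(-35*(-37))*n(1 - 3, 4) = (-35*(-37))*(-9/2 + 3*(1 - 3) + 4*4) = 1295*(-9/2 + 3*(-2) + 16) = 1295*(-9/2 - 6 + 16) = 1295*(11/2) = 14245/2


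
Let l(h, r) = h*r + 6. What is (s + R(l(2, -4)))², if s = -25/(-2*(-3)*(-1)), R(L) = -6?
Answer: 121/36 ≈ 3.3611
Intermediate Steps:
l(h, r) = 6 + h*r
s = 25/6 (s = -25/(6*(-1)) = -25/(-6) = -25*(-⅙) = 25/6 ≈ 4.1667)
(s + R(l(2, -4)))² = (25/6 - 6)² = (-11/6)² = 121/36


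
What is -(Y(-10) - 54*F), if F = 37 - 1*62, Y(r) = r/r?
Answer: -1351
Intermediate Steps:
Y(r) = 1
F = -25 (F = 37 - 62 = -25)
-(Y(-10) - 54*F) = -(1 - 54*(-25)) = -(1 + 1350) = -1*1351 = -1351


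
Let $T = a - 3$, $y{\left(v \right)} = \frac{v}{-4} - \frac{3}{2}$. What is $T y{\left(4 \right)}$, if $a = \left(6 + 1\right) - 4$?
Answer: $0$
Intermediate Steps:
$y{\left(v \right)} = - \frac{3}{2} - \frac{v}{4}$ ($y{\left(v \right)} = v \left(- \frac{1}{4}\right) - \frac{3}{2} = - \frac{v}{4} - \frac{3}{2} = - \frac{3}{2} - \frac{v}{4}$)
$a = 3$ ($a = 7 - 4 = 3$)
$T = 0$ ($T = 3 - 3 = 0$)
$T y{\left(4 \right)} = 0 \left(- \frac{3}{2} - 1\right) = 0 \left(- \frac{5}{2}\right) = 0$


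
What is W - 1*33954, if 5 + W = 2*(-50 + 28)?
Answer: -34003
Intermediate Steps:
W = -49 (W = -5 + 2*(-50 + 28) = -5 + 2*(-22) = -5 - 44 = -49)
W - 1*33954 = -49 - 1*33954 = -49 - 33954 = -34003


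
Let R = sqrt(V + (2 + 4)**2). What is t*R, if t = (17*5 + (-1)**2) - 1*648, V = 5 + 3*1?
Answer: -1124*sqrt(11) ≈ -3727.9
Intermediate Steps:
V = 8 (V = 5 + 3 = 8)
R = 2*sqrt(11) (R = sqrt(8 + (2 + 4)**2) = sqrt(8 + 6**2) = sqrt(8 + 36) = sqrt(44) = 2*sqrt(11) ≈ 6.6332)
t = -562 (t = (85 + 1) - 648 = 86 - 648 = -562)
t*R = -1124*sqrt(11)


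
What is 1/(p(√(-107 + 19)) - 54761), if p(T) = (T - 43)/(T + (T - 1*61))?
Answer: -111519377/6106835966846 - 25*I*√22/6106835966846 ≈ -1.8261e-5 - 1.9202e-11*I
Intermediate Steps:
p(T) = (-43 + T)/(-61 + 2*T) (p(T) = (-43 + T)/(T + (T - 61)) = (-43 + T)/(T + (-61 + T)) = (-43 + T)/(-61 + 2*T))
1/(p(√(-107 + 19)) - 54761) = 1/((-43 + √(-107 + 19))/(-61 + 2*√(-107 + 19)) - 54761) = 1/((-43 + √(-88))/(-61 + 2*√(-88)) - 54761) = 1/((-43 + 2*I*√22)/(-61 + 2*(2*I*√22)) - 54761) = 1/((-43 + 2*I*√22)/(-61 + 4*I*√22) - 54761) = 1/(-54761 + (-43 + 2*I*√22)/(-61 + 4*I*√22))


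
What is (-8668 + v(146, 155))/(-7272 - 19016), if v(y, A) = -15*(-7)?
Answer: 8563/26288 ≈ 0.32574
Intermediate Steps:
v(y, A) = 105
(-8668 + v(146, 155))/(-7272 - 19016) = (-8668 + 105)/(-7272 - 19016) = -8563/(-26288) = -8563*(-1/26288) = 8563/26288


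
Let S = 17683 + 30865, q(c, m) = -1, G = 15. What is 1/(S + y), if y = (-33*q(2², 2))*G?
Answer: 1/49043 ≈ 2.0390e-5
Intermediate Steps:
S = 48548
y = 495 (y = -33*(-1)*15 = 33*15 = 495)
1/(S + y) = 1/(48548 + 495) = 1/49043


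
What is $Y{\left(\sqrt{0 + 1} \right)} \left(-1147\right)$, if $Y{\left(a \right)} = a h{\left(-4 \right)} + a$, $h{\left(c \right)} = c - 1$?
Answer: $4588$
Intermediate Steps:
$h{\left(c \right)} = -1 + c$ ($h{\left(c \right)} = c - 1 = -1 + c$)
$Y{\left(a \right)} = - 4 a$ ($Y{\left(a \right)} = a \left(-1 - 4\right) + a = a \left(-5\right) + a = - 5 a + a = - 4 a$)
$Y{\left(\sqrt{0 + 1} \right)} \left(-1147\right) = - 4 \sqrt{0 + 1} \left(-1147\right) = - 4 \sqrt{1} \left(-1147\right) = \left(-4\right) 1 \left(-1147\right) = \left(-4\right) \left(-1147\right) = 4588$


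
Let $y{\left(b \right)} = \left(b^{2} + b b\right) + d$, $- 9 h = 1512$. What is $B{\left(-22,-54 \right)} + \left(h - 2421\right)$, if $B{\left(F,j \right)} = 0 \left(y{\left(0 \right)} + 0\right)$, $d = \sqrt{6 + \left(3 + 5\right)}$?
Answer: $-2589$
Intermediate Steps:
$h = -168$ ($h = \left(- \frac{1}{9}\right) 1512 = -168$)
$d = \sqrt{14}$ ($d = \sqrt{6 + 8} = \sqrt{14} \approx 3.7417$)
$y{\left(b \right)} = \sqrt{14} + 2 b^{2}$ ($y{\left(b \right)} = \left(b^{2} + b b\right) + \sqrt{14} = \left(b^{2} + b^{2}\right) + \sqrt{14} = 2 b^{2} + \sqrt{14} = \sqrt{14} + 2 b^{2}$)
$B{\left(F,j \right)} = 0$ ($B{\left(F,j \right)} = 0 \left(\left(\sqrt{14} + 2 \cdot 0^{2}\right) + 0\right) = 0 \left(\left(\sqrt{14} + 2 \cdot 0\right) + 0\right) = 0 \left(\left(\sqrt{14} + 0\right) + 0\right) = 0 \left(\sqrt{14} + 0\right) = 0 \sqrt{14} = 0$)
$B{\left(-22,-54 \right)} + \left(h - 2421\right) = 0 - 2589 = -2589$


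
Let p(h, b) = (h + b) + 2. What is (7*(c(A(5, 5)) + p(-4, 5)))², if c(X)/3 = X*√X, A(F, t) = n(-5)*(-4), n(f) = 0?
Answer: 441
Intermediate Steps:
A(F, t) = 0 (A(F, t) = 0*(-4) = 0)
p(h, b) = 2 + b + h (p(h, b) = (b + h) + 2 = 2 + b + h)
c(X) = 3*X^(3/2) (c(X) = 3*(X*√X) = 3*X^(3/2))
(7*(c(A(5, 5)) + p(-4, 5)))² = (7*(3*0^(3/2) + (2 + 5 - 4)))² = (7*(3*0 + 3))² = (7*(0 + 3))² = (7*3)² = 21² = 441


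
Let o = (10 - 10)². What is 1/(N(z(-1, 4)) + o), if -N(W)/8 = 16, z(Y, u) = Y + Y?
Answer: -1/128 ≈ -0.0078125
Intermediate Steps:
z(Y, u) = 2*Y
N(W) = -128 (N(W) = -8*16 = -128)
o = 0 (o = 0² = 0)
1/(N(z(-1, 4)) + o) = 1/(-128 + 0) = 1/(-128) = -1/128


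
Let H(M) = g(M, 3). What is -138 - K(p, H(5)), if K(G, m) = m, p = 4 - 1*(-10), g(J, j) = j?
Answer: -141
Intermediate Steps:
p = 14 (p = 4 + 10 = 14)
H(M) = 3
-138 - K(p, H(5)) = -138 - 1*3 = -138 - 3 = -141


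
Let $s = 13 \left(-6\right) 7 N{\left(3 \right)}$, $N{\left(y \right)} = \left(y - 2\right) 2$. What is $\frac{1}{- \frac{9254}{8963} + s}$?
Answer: $- \frac{8963}{9796850} \approx -0.00091489$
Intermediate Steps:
$N{\left(y \right)} = -4 + 2 y$ ($N{\left(y \right)} = \left(-2 + y\right) 2 = -4 + 2 y$)
$s = -1092$ ($s = 13 \left(-6\right) 7 \left(-4 + 2 \cdot 3\right) = - 78 \cdot 7 \left(-4 + 6\right) = - 78 \cdot 7 \cdot 2 = \left(-78\right) 14 = -1092$)
$\frac{1}{- \frac{9254}{8963} + s} = \frac{1}{- \frac{9254}{8963} - 1092} = \frac{1}{- \frac{9796850}{8963}} = - \frac{8963}{9796850}$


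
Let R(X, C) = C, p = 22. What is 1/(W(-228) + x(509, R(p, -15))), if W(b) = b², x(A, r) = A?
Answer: 1/52493 ≈ 1.9050e-5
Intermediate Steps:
1/(W(-228) + x(509, R(p, -15))) = 1/((-228)² + 509) = 1/(51984 + 509) = 1/52493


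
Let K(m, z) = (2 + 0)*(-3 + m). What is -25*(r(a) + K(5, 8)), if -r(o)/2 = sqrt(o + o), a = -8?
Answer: -100 + 200*I ≈ -100.0 + 200.0*I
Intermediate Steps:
K(m, z) = -6 + 2*m (K(m, z) = 2*(-3 + m) = -6 + 2*m)
r(o) = -2*sqrt(2)*sqrt(o) (r(o) = -2*sqrt(o + o) = -2*sqrt(2)*sqrt(o))
-25*(r(a) + K(5, 8)) = -25*(-2*sqrt(2)*sqrt(-8) + (-6 + 2*5)) = -25*(-2*sqrt(2)*2*I*sqrt(2) + (-6 + 10)) = -25*(-8*I + 4) = -25*(4 - 8*I) = -100 + 200*I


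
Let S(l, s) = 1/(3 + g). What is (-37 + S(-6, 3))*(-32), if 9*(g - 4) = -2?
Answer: 71936/61 ≈ 1179.3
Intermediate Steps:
g = 34/9 (g = 4 + (1/9)*(-2) = 4 - 2/9 = 34/9 ≈ 3.7778)
S(l, s) = 9/61 (S(l, s) = 1/(3 + 34/9) = 1/(61/9) = 9/61)
(-37 + S(-6, 3))*(-32) = (-37 + 9/61)*(-32) = -2248/61*(-32) = 71936/61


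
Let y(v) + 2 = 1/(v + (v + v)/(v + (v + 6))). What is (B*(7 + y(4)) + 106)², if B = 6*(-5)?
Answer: 654481/256 ≈ 2556.6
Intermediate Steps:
B = -30
y(v) = -2 + 1/(v + 2*v/(6 + 2*v)) (y(v) = -2 + 1/(v + (v + v)/(v + (v + 6))) = -2 + 1/(v + (2*v)/(v + (6 + v))) = -2 + 1/(v + (2*v)/(6 + 2*v)) = -2 + 1/(v + 2*v/(6 + 2*v)))
(B*(7 + y(4)) + 106)² = (-30*(7 + (3 - 7*4 - 2*4²)/(4*(4 + 4))) + 106)² = (-30*(7 + (¼)*(3 - 28 - 2*16)/8) + 106)² = (-30*(7 + (¼)*(⅛)*(3 - 28 - 32)) + 106)² = (-30*(7 + (¼)*(⅛)*(-57)) + 106)² = (-30*(7 - 57/32) + 106)² = (-30*167/32 + 106)² = (-2505/16 + 106)² = (-809/16)² = 654481/256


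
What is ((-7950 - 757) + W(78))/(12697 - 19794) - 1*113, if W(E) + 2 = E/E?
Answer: -793253/7097 ≈ -111.77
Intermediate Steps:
W(E) = -1 (W(E) = -2 + E/E = -2 + 1 = -1)
((-7950 - 757) + W(78))/(12697 - 19794) - 1*113 = ((-7950 - 757) - 1)/(12697 - 19794) - 1*113 = (-8707 - 1)/(-7097) - 113 = -8708*(-1/7097) - 113 = 8708/7097 - 113 = -793253/7097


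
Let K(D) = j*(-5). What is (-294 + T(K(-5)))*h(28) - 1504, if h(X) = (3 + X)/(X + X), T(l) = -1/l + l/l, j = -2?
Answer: -933101/560 ≈ -1666.3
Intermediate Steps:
K(D) = 10 (K(D) = -2*(-5) = 10)
T(l) = 1 - 1/l (T(l) = -1/l + 1 = 1 - 1/l)
h(X) = (3 + X)/(2*X) (h(X) = (3 + X)/((2*X)) = (3 + X)*(1/(2*X)) = (3 + X)/(2*X))
(-294 + T(K(-5)))*h(28) - 1504 = (-294 + (-1 + 10)/10)*((1/2)*(3 + 28)/28) - 1504 = (-294 + (1/10)*9)*((1/2)*(1/28)*31) - 1504 = (-294 + 9/10)*(31/56) - 1504 = -2931/10*31/56 - 1504 = -90861/560 - 1504 = -933101/560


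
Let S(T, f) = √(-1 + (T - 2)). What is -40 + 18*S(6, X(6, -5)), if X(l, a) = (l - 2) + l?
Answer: -40 + 18*√3 ≈ -8.8231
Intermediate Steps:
X(l, a) = -2 + 2*l (X(l, a) = (-2 + l) + l = -2 + 2*l)
S(T, f) = √(-3 + T) (S(T, f) = √(-1 + (-2 + T)) = √(-3 + T))
-40 + 18*S(6, X(6, -5)) = -40 + 18*√(-3 + 6) = -40 + 18*√3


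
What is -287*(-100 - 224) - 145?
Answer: 92843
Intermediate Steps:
-287*(-100 - 224) - 145 = -287*(-324) - 145 = 92988 - 145 = 92843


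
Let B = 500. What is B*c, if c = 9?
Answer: 4500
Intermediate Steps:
B*c = 500*9 = 4500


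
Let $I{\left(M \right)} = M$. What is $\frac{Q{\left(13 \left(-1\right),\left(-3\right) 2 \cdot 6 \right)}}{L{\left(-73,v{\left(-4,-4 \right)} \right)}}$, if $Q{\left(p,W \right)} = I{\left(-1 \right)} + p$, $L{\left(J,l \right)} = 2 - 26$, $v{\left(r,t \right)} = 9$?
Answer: $\frac{7}{12} \approx 0.58333$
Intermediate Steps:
$L{\left(J,l \right)} = -24$ ($L{\left(J,l \right)} = 2 - 26 = -24$)
$Q{\left(p,W \right)} = -1 + p$
$\frac{Q{\left(13 \left(-1\right),\left(-3\right) 2 \cdot 6 \right)}}{L{\left(-73,v{\left(-4,-4 \right)} \right)}} = \frac{-1 + 13 \left(-1\right)}{-24} = \left(-1 - 13\right) \left(- \frac{1}{24}\right) = \left(-14\right) \left(- \frac{1}{24}\right) = \frac{7}{12}$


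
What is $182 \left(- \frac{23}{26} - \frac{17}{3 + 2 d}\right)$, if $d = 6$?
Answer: $- \frac{5509}{15} \approx -367.27$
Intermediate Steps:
$182 \left(- \frac{23}{26} - \frac{17}{3 + 2 d}\right) = 182 \left(- \frac{23}{26} - \frac{17}{3 + 2 \cdot 6}\right) = 182 \left(\left(-23\right) \frac{1}{26} - \frac{17}{3 + 12}\right) = 182 \left(- \frac{23}{26} - \frac{17}{15}\right) = 182 \left(- \frac{787}{390}\right) = - \frac{5509}{15}$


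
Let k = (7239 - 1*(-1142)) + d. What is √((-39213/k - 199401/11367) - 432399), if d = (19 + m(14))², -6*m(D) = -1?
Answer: 5*I*√2736729653693829178946/397770483 ≈ 657.59*I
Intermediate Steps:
m(D) = ⅙ (m(D) = -⅙*(-1) = ⅙)
d = 13225/36 (d = (19 + ⅙)² = (115/6)² = 13225/36 ≈ 367.36)
k = 314941/36 (k = (7239 - 1*(-1142)) + 13225/36 = (7239 + 1142) + 13225/36 = 8381 + 13225/36 = 314941/36 ≈ 8748.4)
√((-39213/k - 199401/11367) - 432399) = √((-39213/314941/36 - 199401/11367) - 432399) = √((-39213*36/314941 - 199401*1/11367) - 432399) = √((-1411668/314941 - 66467/3789) - 432399) = √(-26281993499/1193311449 - 432399) = √(-516012959229650/1193311449) = 5*I*√2736729653693829178946/397770483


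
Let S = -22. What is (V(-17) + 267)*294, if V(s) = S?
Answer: 72030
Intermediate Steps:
V(s) = -22
(V(-17) + 267)*294 = (-22 + 267)*294 = 245*294 = 72030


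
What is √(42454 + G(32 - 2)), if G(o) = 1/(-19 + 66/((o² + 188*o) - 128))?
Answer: 4*√9834712052163/60881 ≈ 206.04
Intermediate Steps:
G(o) = 1/(-19 + 66/(-128 + o² + 188*o))
√(42454 + G(32 - 2)) = √(42454 + (128 - (32 - 2)² - 188*(32 - 2))/(-2498 + 19*(32 - 2)² + 3572*(32 - 2))) = √(42454 + (128 - 1*30² - 188*30)/(-2498 + 19*30² + 3572*30)) = √(42454 + (128 - 1*900 - 5640)/(-2498 + 19*900 + 107160)) = √(42454 + (128 - 900 - 5640)/(-2498 + 17100 + 107160)) = √(42454 - 6412/121762) = √(42454 + (1/121762)*(-6412)) = √(42454 - 3206/60881) = √(2584638768/60881) = 4*√9834712052163/60881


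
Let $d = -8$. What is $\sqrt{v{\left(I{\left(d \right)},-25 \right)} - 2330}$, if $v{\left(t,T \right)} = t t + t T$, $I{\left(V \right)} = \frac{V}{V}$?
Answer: $i \sqrt{2354} \approx 48.518 i$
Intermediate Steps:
$I{\left(V \right)} = 1$
$v{\left(t,T \right)} = t^{2} + T t$
$\sqrt{v{\left(I{\left(d \right)},-25 \right)} - 2330} = \sqrt{1 \left(-25 + 1\right) - 2330} = \sqrt{1 \left(-24\right) - 2330} = \sqrt{-24 - 2330} = \sqrt{-2354} = i \sqrt{2354}$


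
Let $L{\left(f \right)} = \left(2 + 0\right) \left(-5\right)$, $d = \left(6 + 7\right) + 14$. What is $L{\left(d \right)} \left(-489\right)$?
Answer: $4890$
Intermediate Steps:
$d = 27$ ($d = 13 + 14 = 27$)
$L{\left(f \right)} = -10$ ($L{\left(f \right)} = 2 \left(-5\right) = -10$)
$L{\left(d \right)} \left(-489\right) = \left(-10\right) \left(-489\right) = 4890$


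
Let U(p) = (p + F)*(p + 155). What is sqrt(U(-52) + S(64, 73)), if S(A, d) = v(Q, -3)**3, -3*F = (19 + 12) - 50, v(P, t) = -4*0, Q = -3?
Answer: I*sqrt(42333)/3 ≈ 68.583*I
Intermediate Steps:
v(P, t) = 0
F = 19/3 (F = -((19 + 12) - 50)/3 = -(31 - 50)/3 = -1/3*(-19) = 19/3 ≈ 6.3333)
S(A, d) = 0 (S(A, d) = 0**3 = 0)
U(p) = (155 + p)*(19/3 + p) (U(p) = (p + 19/3)*(p + 155) = (19/3 + p)*(155 + p) = (155 + p)*(19/3 + p))
sqrt(U(-52) + S(64, 73)) = sqrt((2945/3 + (-52)**2 + (484/3)*(-52)) + 0) = sqrt((2945/3 + 2704 - 25168/3) + 0) = sqrt(-14111/3 + 0) = sqrt(-14111/3) = I*sqrt(42333)/3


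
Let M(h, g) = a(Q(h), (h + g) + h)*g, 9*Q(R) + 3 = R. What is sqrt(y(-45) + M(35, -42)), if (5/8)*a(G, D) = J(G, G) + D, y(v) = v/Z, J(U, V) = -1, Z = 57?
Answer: I*sqrt(16382085)/95 ≈ 42.605*I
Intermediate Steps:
Q(R) = -1/3 + R/9
y(v) = v/57
a(G, D) = -8/5 + 8*D/5 (a(G, D) = 8*(-1 + D)/5 = -8/5 + 8*D/5)
M(h, g) = g*(-8/5 + 8*g/5 + 16*h/5) (M(h, g) = (-8/5 + 8*((h + g) + h)/5)*g = (-8/5 + 8*((g + h) + h)/5)*g = (-8/5 + 8*(g + 2*h)/5)*g = (-8/5 + (8*g/5 + 16*h/5))*g = (-8/5 + 8*g/5 + 16*h/5)*g = g*(-8/5 + 8*g/5 + 16*h/5))
sqrt(y(-45) + M(35, -42)) = sqrt((1/57)*(-45) + (8/5)*(-42)*(-1 - 42 + 2*35)) = sqrt(-15/19 + (8/5)*(-42)*(-1 - 42 + 70)) = sqrt(-15/19 + (8/5)*(-42)*27) = sqrt(-15/19 - 9072/5) = sqrt(-172443/95) = I*sqrt(16382085)/95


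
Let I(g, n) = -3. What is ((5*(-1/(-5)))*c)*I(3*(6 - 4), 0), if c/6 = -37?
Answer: 666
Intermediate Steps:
c = -222 (c = 6*(-37) = -222)
((5*(-1/(-5)))*c)*I(3*(6 - 4), 0) = ((5*(-1/(-5)))*(-222))*(-3) = ((5*(-1*(-⅕)))*(-222))*(-3) = ((5*(⅕))*(-222))*(-3) = (1*(-222))*(-3) = -222*(-3) = 666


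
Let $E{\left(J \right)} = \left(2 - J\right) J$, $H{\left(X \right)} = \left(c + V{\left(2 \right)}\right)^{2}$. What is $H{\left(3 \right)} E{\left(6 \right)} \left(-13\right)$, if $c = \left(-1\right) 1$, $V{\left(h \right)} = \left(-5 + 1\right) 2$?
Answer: $25272$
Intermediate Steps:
$V{\left(h \right)} = -8$ ($V{\left(h \right)} = \left(-4\right) 2 = -8$)
$c = -1$
$H{\left(X \right)} = 81$ ($H{\left(X \right)} = \left(-1 - 8\right)^{2} = \left(-9\right)^{2} = 81$)
$E{\left(J \right)} = J \left(2 - J\right)$
$H{\left(3 \right)} E{\left(6 \right)} \left(-13\right) = 81 \cdot 6 \left(2 - 6\right) \left(-13\right) = 81 \cdot 6 \left(-4\right) \left(-13\right) = 81 \left(-24\right) \left(-13\right) = \left(-1944\right) \left(-13\right) = 25272$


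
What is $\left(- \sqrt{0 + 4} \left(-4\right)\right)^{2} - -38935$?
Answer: $38999$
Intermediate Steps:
$\left(- \sqrt{0 + 4} \left(-4\right)\right)^{2} - -38935 = \left(- \sqrt{4} \left(-4\right)\right)^{2} + 38935 = \left(\left(-1\right) 2 \left(-4\right)\right)^{2} + 38935 = \left(\left(-2\right) \left(-4\right)\right)^{2} + 38935 = 8^{2} + 38935 = 64 + 38935 = 38999$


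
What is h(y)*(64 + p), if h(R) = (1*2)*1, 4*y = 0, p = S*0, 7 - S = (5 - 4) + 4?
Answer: 128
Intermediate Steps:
S = 2 (S = 7 - ((5 - 4) + 4) = 7 - (1 + 4) = 7 - 1*5 = 7 - 5 = 2)
p = 0 (p = 2*0 = 0)
y = 0 (y = (1/4)*0 = 0)
h(R) = 2 (h(R) = 2*1 = 2)
h(y)*(64 + p) = 2*(64 + 0) = 2*64 = 128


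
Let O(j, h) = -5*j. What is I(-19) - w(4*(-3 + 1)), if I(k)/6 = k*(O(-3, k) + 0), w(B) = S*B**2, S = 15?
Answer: -2670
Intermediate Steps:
w(B) = 15*B**2
I(k) = 90*k (I(k) = 6*(k*(-5*(-3) + 0)) = 6*(k*(15 + 0)) = 6*(k*15) = 6*(15*k) = 90*k)
I(-19) - w(4*(-3 + 1)) = 90*(-19) - 15*(4*(-3 + 1))**2 = -1710 - 15*(4*(-2))**2 = -1710 - 15*(-8)**2 = -1710 - 15*64 = -1710 - 1*960 = -1710 - 960 = -2670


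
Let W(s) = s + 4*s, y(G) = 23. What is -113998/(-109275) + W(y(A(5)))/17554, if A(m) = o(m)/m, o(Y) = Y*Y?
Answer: 2013687517/1918213350 ≈ 1.0498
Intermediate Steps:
o(Y) = Y**2
A(m) = m (A(m) = m**2/m = m)
W(s) = 5*s
-113998/(-109275) + W(y(A(5)))/17554 = -113998/(-109275) + (5*23)/17554 = -113998*(-1/109275) + 115*(1/17554) = 113998/109275 + 115/17554 = 2013687517/1918213350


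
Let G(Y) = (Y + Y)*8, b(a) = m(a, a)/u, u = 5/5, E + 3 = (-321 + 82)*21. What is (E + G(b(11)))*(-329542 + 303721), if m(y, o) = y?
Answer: 125128566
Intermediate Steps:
E = -5022 (E = -3 + (-321 + 82)*21 = -3 - 239*21 = -3 - 5019 = -5022)
u = 1 (u = 5*(1/5) = 1)
b(a) = a (b(a) = a/1 = a*1 = a)
G(Y) = 16*Y (G(Y) = (2*Y)*8 = 16*Y)
(E + G(b(11)))*(-329542 + 303721) = (-5022 + 16*11)*(-329542 + 303721) = (-5022 + 176)*(-25821) = -4846*(-25821) = 125128566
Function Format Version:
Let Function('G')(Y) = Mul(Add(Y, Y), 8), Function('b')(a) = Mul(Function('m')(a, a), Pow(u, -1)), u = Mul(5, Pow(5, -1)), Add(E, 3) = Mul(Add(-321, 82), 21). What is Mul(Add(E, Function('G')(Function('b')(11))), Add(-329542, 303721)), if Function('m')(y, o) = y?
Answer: 125128566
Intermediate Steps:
E = -5022 (E = Add(-3, Mul(Add(-321, 82), 21)) = Add(-3, Mul(-239, 21)) = Add(-3, -5019) = -5022)
u = 1 (u = Mul(5, Rational(1, 5)) = 1)
Function('b')(a) = a (Function('b')(a) = Mul(a, Pow(1, -1)) = Mul(a, 1) = a)
Function('G')(Y) = Mul(16, Y) (Function('G')(Y) = Mul(Mul(2, Y), 8) = Mul(16, Y))
Mul(Add(E, Function('G')(Function('b')(11))), Add(-329542, 303721)) = Mul(Add(-5022, Mul(16, 11)), Add(-329542, 303721)) = Mul(Add(-5022, 176), -25821) = Mul(-4846, -25821) = 125128566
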